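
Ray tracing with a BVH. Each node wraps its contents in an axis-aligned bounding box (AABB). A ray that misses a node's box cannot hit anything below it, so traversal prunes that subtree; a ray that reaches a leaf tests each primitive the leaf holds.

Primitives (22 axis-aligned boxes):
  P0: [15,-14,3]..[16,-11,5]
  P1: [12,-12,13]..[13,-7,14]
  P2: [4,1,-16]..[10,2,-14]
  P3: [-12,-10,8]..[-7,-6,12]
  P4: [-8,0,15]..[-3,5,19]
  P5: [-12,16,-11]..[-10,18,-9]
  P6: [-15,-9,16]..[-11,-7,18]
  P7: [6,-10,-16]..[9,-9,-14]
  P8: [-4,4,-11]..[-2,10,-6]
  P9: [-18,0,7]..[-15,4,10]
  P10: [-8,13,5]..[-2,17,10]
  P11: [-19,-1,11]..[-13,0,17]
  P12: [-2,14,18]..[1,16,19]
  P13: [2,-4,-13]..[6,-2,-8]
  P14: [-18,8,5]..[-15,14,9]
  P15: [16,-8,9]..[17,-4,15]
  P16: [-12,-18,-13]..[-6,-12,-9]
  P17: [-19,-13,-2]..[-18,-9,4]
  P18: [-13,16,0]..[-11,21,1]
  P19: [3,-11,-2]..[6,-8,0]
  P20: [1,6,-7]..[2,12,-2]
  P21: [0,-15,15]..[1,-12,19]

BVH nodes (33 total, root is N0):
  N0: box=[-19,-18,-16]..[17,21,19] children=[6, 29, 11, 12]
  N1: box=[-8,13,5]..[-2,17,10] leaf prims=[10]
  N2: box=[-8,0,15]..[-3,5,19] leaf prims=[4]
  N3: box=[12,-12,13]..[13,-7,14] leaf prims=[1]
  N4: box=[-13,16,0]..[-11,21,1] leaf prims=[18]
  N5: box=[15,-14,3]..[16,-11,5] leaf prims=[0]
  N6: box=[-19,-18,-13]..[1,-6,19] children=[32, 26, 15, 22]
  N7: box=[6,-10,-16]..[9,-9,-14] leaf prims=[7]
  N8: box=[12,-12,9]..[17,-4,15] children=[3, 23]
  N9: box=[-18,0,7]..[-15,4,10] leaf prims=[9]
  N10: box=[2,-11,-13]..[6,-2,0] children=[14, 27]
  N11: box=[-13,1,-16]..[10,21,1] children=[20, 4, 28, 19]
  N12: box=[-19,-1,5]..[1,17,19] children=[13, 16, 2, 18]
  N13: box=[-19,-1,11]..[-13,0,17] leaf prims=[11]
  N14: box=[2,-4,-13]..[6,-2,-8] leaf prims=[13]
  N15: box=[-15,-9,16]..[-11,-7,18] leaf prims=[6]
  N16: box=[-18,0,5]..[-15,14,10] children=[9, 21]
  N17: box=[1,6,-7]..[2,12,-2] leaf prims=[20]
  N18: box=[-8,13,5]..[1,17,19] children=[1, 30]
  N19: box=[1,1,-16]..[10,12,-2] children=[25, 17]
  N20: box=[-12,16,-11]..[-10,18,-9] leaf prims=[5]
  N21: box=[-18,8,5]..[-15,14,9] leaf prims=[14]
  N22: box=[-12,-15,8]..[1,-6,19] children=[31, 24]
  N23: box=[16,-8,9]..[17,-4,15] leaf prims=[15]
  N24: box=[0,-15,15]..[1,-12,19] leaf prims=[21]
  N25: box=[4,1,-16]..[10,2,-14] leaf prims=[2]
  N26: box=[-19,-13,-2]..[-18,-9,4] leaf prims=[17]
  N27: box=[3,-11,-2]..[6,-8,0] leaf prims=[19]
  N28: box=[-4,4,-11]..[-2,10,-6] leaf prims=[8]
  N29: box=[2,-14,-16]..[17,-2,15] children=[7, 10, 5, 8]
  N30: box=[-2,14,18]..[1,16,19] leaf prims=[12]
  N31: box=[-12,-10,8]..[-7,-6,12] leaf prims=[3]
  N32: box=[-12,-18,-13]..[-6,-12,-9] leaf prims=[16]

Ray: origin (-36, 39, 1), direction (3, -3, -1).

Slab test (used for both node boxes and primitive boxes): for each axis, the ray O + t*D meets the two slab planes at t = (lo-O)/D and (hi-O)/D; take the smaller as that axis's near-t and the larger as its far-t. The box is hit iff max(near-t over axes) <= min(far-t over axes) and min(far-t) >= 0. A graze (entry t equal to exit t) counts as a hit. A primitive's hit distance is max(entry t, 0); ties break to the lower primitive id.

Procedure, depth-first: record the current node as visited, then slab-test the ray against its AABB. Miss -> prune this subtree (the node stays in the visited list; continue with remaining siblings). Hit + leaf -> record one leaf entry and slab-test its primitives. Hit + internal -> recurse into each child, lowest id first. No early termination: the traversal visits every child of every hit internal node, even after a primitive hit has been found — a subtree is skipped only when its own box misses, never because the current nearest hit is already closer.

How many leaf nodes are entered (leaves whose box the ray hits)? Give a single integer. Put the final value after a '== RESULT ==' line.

Trace the traversal:
N0 x:[17/3,53/3] y:[6,19] z:[-18,17] -> hit [6,17], descend [6, 11, 12, 29]
  N6 x:[17/3,37/3] y:[15,19] z:[-18,14] -> miss, prune
  N11 x:[23/3,46/3] y:[6,38/3] z:[0,17] -> hit [23/3,38/3], descend [4, 19, 20, 28]
    N4 x:[23/3,25/3] y:[6,23/3] z:[0,1] -> miss, prune
    N19 x:[37/3,46/3] y:[9,38/3] z:[3,17] -> hit [37/3,38/3], descend [17, 25]
      N17 x:[37/3,38/3] y:[9,11] z:[3,8] -> miss, prune
      N25 x:[40/3,46/3] y:[37/3,38/3] z:[15,17] -> miss, prune
    N20 x:[8,26/3] y:[7,23/3] z:[10,12] -> miss, prune
    N28 x:[32/3,34/3] y:[29/3,35/3] z:[7,12] -> hit [32/3,34/3] leaf, test {P8@t=32/3}
  N12 x:[17/3,37/3] y:[22/3,40/3] z:[-18,-4] -> miss, prune
  N29 x:[38/3,53/3] y:[41/3,53/3] z:[-14,17] -> hit [41/3,17], descend [5, 7, 8, 10]
    N5 x:[17,52/3] y:[50/3,53/3] z:[-4,-2] -> miss, prune
    N7 x:[14,15] y:[16,49/3] z:[15,17] -> miss, prune
    N8 x:[16,53/3] y:[43/3,17] z:[-14,-8] -> miss, prune
    N10 x:[38/3,14] y:[41/3,50/3] z:[1,14] -> hit [41/3,14], descend [14, 27]
      N14 x:[38/3,14] y:[41/3,43/3] z:[9,14] -> hit [41/3,14] leaf, test {P13@t=41/3}
      N27 x:[13,14] y:[47/3,50/3] z:[1,3] -> miss, prune

order=[0, 6, 11, 4, 19, 17, 25, 20, 28, 12, 29, 5, 7, 8, 10, 14, 27]  |boxes|=17  |leaves|=2  hit=P8

== RESULT ==
2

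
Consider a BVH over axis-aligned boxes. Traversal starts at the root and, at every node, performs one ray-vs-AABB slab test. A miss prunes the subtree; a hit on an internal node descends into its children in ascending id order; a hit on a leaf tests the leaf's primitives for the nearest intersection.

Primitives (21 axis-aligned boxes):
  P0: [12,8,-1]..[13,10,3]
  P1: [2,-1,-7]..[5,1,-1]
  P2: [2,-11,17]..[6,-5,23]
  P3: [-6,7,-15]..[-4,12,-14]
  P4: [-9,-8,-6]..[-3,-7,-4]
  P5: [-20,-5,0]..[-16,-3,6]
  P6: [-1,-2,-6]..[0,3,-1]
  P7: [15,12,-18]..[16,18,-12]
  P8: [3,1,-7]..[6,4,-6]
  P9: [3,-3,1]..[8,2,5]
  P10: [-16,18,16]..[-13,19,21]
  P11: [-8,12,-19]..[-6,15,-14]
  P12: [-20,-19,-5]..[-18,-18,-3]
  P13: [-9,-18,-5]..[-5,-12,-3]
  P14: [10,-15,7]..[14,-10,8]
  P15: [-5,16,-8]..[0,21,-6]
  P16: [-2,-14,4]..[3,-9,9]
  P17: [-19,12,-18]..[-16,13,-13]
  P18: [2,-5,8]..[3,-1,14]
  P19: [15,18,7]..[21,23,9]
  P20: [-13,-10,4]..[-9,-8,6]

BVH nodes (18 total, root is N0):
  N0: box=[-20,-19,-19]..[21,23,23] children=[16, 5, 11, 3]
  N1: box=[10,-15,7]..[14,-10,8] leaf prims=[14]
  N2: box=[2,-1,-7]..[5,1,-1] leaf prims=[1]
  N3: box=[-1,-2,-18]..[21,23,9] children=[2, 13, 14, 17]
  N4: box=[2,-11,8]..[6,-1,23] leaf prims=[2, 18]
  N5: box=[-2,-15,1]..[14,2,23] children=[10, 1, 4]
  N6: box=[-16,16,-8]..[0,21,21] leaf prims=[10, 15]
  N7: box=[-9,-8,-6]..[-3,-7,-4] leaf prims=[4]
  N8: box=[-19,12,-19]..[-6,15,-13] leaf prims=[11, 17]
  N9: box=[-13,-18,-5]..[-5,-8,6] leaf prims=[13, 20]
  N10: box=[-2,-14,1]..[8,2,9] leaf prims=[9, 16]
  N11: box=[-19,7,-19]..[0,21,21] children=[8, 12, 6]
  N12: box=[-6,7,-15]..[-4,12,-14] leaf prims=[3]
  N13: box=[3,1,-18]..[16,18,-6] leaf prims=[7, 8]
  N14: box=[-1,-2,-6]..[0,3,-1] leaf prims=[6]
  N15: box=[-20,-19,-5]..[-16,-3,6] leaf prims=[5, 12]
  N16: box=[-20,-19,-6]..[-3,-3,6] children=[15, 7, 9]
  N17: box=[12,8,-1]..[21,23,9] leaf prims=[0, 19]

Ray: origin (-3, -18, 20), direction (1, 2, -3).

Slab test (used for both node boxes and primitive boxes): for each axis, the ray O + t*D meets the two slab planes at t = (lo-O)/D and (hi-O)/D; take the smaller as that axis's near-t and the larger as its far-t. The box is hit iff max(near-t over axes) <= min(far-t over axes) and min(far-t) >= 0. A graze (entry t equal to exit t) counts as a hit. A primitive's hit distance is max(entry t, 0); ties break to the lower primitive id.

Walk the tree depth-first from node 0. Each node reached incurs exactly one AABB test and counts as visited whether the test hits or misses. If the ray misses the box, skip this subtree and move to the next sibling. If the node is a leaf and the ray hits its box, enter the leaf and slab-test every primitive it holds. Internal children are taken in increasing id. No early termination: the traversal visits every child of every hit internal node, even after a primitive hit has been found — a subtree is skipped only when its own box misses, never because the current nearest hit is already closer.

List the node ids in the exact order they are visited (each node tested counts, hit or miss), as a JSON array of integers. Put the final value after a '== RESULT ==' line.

Traverse from the root:
N0 x:[-17,24] y:[-1/2,41/2] z:[-1,13] -> hit [-1/2,13], descend [3, 5, 11, 16]
  N3 x:[2,24] y:[8,41/2] z:[11/3,38/3] -> hit [8,38/3], descend [2, 13, 14, 17]
    N2 x:[5,8] y:[17/2,19/2] z:[7,9] -> miss, prune
    N13 x:[6,19] y:[19/2,18] z:[26/3,38/3] -> hit [19/2,38/3] leaf, test {P7(miss), P8(miss)}
    N14 x:[2,3] y:[8,21/2] z:[7,26/3] -> miss, prune
    N17 x:[15,24] y:[13,41/2] z:[11/3,7] -> miss, prune
  N5 x:[1,17] y:[3/2,10] z:[-1,19/3] -> hit [3/2,19/3], descend [1, 4, 10]
    N1 x:[13,17] y:[3/2,4] z:[4,13/3] -> miss, prune
    N4 x:[5,9] y:[7/2,17/2] z:[-1,4] -> miss, prune
    N10 x:[1,11] y:[2,10] z:[11/3,19/3] -> hit [11/3,19/3] leaf, test {P9(miss), P16@t=11/3}
  N11 x:[-16,3] y:[25/2,39/2] z:[-1/3,13] -> miss, prune
  N16 x:[-17,0] y:[-1/2,15/2] z:[14/3,26/3] -> miss, prune

Visited [0, 3, 2, 13, 14, 17, 5, 1, 4, 10, 11, 16]. Tests: 12 box, 2 leaf. Nearest: P16.

== RESULT ==
[0, 3, 2, 13, 14, 17, 5, 1, 4, 10, 11, 16]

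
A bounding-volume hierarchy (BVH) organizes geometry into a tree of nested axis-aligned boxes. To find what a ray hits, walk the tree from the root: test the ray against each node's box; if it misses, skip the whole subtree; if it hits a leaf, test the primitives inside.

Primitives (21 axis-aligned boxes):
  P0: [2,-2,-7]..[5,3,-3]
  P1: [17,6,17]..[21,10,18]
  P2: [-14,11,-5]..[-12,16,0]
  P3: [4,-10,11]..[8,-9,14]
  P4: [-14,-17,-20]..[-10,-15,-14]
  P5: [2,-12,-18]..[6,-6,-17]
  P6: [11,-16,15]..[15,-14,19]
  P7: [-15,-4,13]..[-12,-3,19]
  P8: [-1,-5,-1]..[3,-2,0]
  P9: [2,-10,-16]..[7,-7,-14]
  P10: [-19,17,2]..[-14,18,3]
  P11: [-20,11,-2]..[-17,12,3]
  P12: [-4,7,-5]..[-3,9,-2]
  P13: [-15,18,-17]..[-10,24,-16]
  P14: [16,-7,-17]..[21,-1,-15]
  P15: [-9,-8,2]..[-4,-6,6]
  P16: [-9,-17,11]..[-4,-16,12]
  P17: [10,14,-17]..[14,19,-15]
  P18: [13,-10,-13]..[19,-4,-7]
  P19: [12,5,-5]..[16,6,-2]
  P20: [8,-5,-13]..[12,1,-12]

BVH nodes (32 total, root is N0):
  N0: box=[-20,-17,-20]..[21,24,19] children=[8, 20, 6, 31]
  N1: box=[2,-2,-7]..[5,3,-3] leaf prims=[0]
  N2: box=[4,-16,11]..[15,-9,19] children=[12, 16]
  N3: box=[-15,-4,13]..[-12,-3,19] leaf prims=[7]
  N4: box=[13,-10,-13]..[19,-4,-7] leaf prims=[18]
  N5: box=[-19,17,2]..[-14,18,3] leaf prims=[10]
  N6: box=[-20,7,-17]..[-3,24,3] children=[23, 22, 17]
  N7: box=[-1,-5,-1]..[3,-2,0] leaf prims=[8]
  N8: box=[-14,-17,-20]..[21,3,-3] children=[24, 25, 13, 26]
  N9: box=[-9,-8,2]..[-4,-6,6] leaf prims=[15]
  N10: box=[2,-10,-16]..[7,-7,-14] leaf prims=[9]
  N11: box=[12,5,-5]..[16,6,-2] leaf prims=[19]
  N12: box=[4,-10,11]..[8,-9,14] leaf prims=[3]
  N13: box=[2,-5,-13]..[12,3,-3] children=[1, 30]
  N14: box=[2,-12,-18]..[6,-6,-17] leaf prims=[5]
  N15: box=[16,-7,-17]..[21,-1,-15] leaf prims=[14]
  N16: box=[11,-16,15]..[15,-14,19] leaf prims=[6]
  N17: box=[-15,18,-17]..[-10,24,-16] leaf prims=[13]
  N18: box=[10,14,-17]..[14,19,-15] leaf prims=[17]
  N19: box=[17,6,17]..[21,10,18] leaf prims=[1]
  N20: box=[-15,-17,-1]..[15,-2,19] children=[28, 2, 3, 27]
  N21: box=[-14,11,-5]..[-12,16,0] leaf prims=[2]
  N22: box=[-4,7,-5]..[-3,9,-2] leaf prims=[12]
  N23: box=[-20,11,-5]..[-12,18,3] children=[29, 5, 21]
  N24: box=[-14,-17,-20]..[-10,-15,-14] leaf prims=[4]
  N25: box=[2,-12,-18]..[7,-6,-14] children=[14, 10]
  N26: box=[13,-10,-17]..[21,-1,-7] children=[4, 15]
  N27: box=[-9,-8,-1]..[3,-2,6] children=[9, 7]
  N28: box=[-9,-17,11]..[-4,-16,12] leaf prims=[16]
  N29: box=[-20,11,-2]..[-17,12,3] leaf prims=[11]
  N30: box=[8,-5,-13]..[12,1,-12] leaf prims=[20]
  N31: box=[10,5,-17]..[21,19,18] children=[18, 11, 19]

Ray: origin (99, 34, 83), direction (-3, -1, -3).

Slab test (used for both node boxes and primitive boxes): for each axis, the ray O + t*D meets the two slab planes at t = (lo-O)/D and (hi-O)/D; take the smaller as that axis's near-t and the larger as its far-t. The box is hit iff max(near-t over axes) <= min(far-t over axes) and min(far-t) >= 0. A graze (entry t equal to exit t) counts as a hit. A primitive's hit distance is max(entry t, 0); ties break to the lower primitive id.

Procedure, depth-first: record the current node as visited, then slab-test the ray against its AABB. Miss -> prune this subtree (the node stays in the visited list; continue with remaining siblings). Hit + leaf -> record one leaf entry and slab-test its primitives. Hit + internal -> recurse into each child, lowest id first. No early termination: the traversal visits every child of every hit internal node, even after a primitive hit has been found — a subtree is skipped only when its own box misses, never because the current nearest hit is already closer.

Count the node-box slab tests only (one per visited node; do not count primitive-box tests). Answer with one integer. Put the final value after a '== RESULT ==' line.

Walk:
N0 x:[26,119/3] y:[10,51] z:[64/3,103/3] -> hit [26,103/3], descend [6, 8, 20, 31]
  N6 x:[34,119/3] y:[10,27] z:[80/3,100/3] -> miss, prune
  N8 x:[26,113/3] y:[31,51] z:[86/3,103/3] -> hit [31,103/3], descend [13, 24, 25, 26]
    N13 x:[29,97/3] y:[31,39] z:[86/3,32] -> hit [31,32], descend [1, 30]
      N1 x:[94/3,97/3] y:[31,36] z:[86/3,30] -> miss, prune
      N30 x:[29,91/3] y:[33,39] z:[95/3,32] -> miss, prune
    N24 x:[109/3,113/3] y:[49,51] z:[97/3,103/3] -> miss, prune
    N25 x:[92/3,97/3] y:[40,46] z:[97/3,101/3] -> miss, prune
    N26 x:[26,86/3] y:[35,44] z:[30,100/3] -> miss, prune
  N20 x:[28,38] y:[36,51] z:[64/3,28] -> miss, prune
  N31 x:[26,89/3] y:[15,29] z:[65/3,100/3] -> hit [26,29], descend [11, 18, 19]
    N11 x:[83/3,29] y:[28,29] z:[85/3,88/3] -> hit [85/3,29] leaf, test {P19@t=85/3}
    N18 x:[85/3,89/3] y:[15,20] z:[98/3,100/3] -> miss, prune
    N19 x:[26,82/3] y:[24,28] z:[65/3,22] -> miss, prune

Summary -> nodes [0, 6, 8, 13, 1, 30, 24, 25, 26, 20, 31, 11, 18, 19]; box-tests=14; leaf-entries=1; first=P19

== RESULT ==
14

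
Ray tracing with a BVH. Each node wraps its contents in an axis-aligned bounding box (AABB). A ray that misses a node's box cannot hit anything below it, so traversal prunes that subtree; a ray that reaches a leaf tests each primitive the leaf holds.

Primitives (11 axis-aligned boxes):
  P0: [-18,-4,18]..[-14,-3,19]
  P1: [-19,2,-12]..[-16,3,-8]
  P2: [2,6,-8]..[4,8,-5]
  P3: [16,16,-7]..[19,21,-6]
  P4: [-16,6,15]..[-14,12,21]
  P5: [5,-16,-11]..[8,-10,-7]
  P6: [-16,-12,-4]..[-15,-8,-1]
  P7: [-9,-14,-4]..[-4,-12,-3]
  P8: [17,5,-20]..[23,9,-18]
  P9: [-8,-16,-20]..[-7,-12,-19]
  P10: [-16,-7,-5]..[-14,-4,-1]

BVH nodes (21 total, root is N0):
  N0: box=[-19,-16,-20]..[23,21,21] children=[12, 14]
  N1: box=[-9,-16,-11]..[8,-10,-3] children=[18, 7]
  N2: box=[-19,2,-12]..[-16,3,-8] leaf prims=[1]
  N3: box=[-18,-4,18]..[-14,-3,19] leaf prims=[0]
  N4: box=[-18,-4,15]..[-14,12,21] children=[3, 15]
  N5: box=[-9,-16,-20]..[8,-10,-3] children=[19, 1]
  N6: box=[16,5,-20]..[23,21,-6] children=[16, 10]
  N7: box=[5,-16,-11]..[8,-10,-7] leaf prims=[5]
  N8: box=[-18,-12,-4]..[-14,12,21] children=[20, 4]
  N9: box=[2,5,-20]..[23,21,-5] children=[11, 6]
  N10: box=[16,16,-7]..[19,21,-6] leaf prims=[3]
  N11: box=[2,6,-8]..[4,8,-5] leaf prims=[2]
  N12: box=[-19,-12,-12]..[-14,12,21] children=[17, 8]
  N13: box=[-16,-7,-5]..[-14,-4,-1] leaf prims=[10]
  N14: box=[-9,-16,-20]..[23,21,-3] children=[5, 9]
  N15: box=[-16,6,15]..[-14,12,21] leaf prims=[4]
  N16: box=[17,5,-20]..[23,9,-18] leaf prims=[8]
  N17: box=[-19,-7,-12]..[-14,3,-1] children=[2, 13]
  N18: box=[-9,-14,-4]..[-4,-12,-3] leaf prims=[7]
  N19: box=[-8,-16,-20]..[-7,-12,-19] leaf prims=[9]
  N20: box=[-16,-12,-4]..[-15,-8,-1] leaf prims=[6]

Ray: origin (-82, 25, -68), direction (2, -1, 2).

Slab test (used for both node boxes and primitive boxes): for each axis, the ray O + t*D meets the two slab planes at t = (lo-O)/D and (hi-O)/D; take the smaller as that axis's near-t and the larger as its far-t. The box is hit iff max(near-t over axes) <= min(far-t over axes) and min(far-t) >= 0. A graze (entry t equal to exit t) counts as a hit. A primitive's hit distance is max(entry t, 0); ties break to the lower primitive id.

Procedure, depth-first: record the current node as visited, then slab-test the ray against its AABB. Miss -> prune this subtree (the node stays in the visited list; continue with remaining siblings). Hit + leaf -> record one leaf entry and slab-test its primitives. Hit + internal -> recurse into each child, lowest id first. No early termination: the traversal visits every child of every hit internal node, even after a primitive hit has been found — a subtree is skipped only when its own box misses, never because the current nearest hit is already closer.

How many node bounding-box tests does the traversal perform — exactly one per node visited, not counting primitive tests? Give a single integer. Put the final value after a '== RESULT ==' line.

Trace the traversal:
N0 x:[63/2,105/2] y:[4,41] z:[24,89/2] -> hit [63/2,41], descend [12, 14]
  N12 x:[63/2,34] y:[13,37] z:[28,89/2] -> hit [63/2,34], descend [8, 17]
    N8 x:[32,34] y:[13,37] z:[32,89/2] -> hit [32,34], descend [4, 20]
      N4 x:[32,34] y:[13,29] z:[83/2,89/2] -> miss, prune
      N20 x:[33,67/2] y:[33,37] z:[32,67/2] -> hit [33,67/2] leaf, test {P6@t=33}
    N17 x:[63/2,34] y:[22,32] z:[28,67/2] -> hit [63/2,32], descend [2, 13]
      N2 x:[63/2,33] y:[22,23] z:[28,30] -> miss, prune
      N13 x:[33,34] y:[29,32] z:[63/2,67/2] -> miss, prune
  N14 x:[73/2,105/2] y:[4,41] z:[24,65/2] -> miss, prune

9 AABB tests over nodes [0, 12, 8, 4, 20, 17, 2, 13, 14]; 1 leaf entered; closest P6.

== RESULT ==
9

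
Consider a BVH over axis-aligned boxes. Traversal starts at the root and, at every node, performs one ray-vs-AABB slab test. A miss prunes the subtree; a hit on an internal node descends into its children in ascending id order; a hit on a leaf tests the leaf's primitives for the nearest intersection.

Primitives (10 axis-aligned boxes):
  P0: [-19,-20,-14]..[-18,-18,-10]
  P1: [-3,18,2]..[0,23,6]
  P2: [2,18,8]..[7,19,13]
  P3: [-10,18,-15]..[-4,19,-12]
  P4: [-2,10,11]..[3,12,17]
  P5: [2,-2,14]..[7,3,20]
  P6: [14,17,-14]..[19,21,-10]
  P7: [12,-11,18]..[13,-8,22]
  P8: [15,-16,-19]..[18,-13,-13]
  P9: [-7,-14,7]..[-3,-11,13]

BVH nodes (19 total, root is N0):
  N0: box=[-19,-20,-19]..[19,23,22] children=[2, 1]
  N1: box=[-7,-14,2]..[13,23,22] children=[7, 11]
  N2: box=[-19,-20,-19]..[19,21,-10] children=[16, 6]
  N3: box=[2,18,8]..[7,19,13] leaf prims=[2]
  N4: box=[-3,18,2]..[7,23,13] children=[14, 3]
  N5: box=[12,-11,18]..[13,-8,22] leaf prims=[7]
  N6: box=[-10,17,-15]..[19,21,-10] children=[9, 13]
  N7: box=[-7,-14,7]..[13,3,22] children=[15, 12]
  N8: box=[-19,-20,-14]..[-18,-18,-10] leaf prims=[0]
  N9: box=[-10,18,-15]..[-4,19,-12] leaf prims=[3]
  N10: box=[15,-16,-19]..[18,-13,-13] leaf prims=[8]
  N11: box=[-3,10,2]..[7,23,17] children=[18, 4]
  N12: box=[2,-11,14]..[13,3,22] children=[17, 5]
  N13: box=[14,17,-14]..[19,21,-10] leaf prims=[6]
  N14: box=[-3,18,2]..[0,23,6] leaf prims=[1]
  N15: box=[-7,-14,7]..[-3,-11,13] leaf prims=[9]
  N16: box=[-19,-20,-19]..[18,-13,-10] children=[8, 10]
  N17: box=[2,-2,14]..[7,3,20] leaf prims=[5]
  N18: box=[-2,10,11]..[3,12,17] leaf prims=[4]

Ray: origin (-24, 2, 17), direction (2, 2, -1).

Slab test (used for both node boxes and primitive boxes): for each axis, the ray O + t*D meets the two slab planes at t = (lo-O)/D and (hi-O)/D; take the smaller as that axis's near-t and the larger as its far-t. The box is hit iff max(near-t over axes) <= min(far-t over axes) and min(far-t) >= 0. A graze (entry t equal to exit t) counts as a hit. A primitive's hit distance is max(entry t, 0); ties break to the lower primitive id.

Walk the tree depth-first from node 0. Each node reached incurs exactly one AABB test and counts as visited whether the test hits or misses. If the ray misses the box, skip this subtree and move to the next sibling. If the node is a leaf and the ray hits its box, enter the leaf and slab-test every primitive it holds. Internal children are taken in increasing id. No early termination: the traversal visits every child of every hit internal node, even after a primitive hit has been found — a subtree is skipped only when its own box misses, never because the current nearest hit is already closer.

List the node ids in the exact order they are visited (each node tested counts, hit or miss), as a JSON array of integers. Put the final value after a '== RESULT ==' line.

Walk:
N0 x:[5/2,43/2] y:[-11,21/2] z:[-5,36] -> hit [5/2,21/2], descend [1, 2]
  N1 x:[17/2,37/2] y:[-8,21/2] z:[-5,15] -> hit [17/2,21/2], descend [7, 11]
    N7 x:[17/2,37/2] y:[-8,1/2] z:[-5,10] -> miss, prune
    N11 x:[21/2,31/2] y:[4,21/2] z:[0,15] -> hit [21/2,21/2], descend [4, 18]
      N4 x:[21/2,31/2] y:[8,21/2] z:[4,15] -> hit [21/2,21/2], descend [3, 14]
        N3 x:[13,31/2] y:[8,17/2] z:[4,9] -> miss, prune
        N14 x:[21/2,12] y:[8,21/2] z:[11,15] -> miss, prune
      N18 x:[11,27/2] y:[4,5] z:[0,6] -> miss, prune
  N2 x:[5/2,43/2] y:[-11,19/2] z:[27,36] -> miss, prune

9 AABB tests over nodes [0, 1, 7, 11, 4, 3, 14, 18, 2]; 0 leaves entered; closest miss.

== RESULT ==
[0, 1, 7, 11, 4, 3, 14, 18, 2]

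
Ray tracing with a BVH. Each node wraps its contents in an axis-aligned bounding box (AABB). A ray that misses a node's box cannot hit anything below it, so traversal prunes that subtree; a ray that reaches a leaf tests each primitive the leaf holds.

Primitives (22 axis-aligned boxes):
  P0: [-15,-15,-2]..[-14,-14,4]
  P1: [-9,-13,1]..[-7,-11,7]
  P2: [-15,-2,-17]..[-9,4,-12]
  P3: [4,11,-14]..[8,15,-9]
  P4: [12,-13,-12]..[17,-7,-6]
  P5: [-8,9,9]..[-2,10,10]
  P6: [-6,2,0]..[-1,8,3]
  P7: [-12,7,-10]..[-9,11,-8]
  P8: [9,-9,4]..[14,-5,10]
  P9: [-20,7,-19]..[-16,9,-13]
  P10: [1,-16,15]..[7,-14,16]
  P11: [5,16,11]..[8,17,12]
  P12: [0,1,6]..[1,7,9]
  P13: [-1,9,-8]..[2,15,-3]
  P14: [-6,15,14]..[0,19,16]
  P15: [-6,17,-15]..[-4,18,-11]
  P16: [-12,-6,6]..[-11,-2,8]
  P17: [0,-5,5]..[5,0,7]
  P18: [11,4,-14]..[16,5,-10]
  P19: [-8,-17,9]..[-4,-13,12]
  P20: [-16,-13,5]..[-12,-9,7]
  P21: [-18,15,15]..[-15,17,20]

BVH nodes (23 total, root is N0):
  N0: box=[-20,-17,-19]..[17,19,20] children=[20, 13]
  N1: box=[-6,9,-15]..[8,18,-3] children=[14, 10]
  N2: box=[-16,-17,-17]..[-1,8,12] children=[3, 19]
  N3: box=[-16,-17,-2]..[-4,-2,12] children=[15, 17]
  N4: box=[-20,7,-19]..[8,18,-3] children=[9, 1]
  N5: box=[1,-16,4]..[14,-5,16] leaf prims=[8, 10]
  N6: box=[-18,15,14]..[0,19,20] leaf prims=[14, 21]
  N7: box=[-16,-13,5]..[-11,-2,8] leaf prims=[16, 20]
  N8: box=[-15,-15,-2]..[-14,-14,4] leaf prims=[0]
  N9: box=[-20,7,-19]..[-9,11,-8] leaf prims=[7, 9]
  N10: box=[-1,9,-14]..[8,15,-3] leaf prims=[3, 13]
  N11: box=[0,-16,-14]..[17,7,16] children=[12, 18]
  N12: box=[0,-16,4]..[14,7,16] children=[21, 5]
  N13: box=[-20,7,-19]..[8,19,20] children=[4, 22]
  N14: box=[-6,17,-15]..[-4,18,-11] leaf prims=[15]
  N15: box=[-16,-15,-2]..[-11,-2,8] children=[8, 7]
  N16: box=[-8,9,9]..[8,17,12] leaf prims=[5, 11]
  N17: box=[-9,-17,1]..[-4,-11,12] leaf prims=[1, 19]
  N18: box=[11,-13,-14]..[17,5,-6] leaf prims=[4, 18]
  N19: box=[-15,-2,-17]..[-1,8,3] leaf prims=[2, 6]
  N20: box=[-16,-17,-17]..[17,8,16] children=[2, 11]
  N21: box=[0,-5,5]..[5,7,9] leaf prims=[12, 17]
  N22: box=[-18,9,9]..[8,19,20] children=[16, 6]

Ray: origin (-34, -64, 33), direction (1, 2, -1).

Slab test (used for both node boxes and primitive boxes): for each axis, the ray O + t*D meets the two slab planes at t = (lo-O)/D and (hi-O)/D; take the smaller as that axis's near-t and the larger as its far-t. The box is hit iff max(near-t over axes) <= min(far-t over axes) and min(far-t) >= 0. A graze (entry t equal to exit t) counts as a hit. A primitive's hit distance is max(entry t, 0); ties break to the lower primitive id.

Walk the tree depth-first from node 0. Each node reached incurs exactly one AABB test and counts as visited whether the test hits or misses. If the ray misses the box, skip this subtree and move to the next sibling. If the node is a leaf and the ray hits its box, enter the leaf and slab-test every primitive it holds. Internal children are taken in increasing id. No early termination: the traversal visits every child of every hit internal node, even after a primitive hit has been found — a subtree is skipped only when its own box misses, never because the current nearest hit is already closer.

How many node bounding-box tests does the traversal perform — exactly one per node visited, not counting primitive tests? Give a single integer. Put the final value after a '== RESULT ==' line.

Trace the traversal:
N0 x:[14,51] y:[47/2,83/2] z:[13,52] -> hit [47/2,83/2], descend [13, 20]
  N13 x:[14,42] y:[71/2,83/2] z:[13,52] -> hit [71/2,83/2], descend [4, 22]
    N4 x:[14,42] y:[71/2,41] z:[36,52] -> hit [36,41], descend [1, 9]
      N1 x:[28,42] y:[73/2,41] z:[36,48] -> hit [73/2,41], descend [10, 14]
        N10 x:[33,42] y:[73/2,79/2] z:[36,47] -> hit [73/2,79/2] leaf, test {P3(miss), P13(miss)}
        N14 x:[28,30] y:[81/2,41] z:[44,48] -> miss, prune
      N9 x:[14,25] y:[71/2,75/2] z:[41,52] -> miss, prune
    N22 x:[16,42] y:[73/2,83/2] z:[13,24] -> miss, prune
  N20 x:[18,51] y:[47/2,36] z:[17,50] -> hit [47/2,36], descend [2, 11]
    N2 x:[18,33] y:[47/2,36] z:[21,50] -> hit [47/2,33], descend [3, 19]
      N3 x:[18,30] y:[47/2,31] z:[21,35] -> hit [47/2,30], descend [15, 17]
        N15 x:[18,23] y:[49/2,31] z:[25,35] -> miss, prune
        N17 x:[25,30] y:[47/2,53/2] z:[21,32] -> hit [25,53/2] leaf, test {P1@t=26, P19(miss)}
      N19 x:[19,33] y:[31,36] z:[30,50] -> hit [31,33] leaf, test {P2(miss), P6@t=33}
    N11 x:[34,51] y:[24,71/2] z:[17,47] -> hit [34,71/2], descend [12, 18]
      N12 x:[34,48] y:[24,71/2] z:[17,29] -> miss, prune
      N18 x:[45,51] y:[51/2,69/2] z:[39,47] -> miss, prune

Summary -> nodes [0, 13, 4, 1, 10, 14, 9, 22, 20, 2, 3, 15, 17, 19, 11, 12, 18]; box-tests=17; leaf-entries=3; first=P1

== RESULT ==
17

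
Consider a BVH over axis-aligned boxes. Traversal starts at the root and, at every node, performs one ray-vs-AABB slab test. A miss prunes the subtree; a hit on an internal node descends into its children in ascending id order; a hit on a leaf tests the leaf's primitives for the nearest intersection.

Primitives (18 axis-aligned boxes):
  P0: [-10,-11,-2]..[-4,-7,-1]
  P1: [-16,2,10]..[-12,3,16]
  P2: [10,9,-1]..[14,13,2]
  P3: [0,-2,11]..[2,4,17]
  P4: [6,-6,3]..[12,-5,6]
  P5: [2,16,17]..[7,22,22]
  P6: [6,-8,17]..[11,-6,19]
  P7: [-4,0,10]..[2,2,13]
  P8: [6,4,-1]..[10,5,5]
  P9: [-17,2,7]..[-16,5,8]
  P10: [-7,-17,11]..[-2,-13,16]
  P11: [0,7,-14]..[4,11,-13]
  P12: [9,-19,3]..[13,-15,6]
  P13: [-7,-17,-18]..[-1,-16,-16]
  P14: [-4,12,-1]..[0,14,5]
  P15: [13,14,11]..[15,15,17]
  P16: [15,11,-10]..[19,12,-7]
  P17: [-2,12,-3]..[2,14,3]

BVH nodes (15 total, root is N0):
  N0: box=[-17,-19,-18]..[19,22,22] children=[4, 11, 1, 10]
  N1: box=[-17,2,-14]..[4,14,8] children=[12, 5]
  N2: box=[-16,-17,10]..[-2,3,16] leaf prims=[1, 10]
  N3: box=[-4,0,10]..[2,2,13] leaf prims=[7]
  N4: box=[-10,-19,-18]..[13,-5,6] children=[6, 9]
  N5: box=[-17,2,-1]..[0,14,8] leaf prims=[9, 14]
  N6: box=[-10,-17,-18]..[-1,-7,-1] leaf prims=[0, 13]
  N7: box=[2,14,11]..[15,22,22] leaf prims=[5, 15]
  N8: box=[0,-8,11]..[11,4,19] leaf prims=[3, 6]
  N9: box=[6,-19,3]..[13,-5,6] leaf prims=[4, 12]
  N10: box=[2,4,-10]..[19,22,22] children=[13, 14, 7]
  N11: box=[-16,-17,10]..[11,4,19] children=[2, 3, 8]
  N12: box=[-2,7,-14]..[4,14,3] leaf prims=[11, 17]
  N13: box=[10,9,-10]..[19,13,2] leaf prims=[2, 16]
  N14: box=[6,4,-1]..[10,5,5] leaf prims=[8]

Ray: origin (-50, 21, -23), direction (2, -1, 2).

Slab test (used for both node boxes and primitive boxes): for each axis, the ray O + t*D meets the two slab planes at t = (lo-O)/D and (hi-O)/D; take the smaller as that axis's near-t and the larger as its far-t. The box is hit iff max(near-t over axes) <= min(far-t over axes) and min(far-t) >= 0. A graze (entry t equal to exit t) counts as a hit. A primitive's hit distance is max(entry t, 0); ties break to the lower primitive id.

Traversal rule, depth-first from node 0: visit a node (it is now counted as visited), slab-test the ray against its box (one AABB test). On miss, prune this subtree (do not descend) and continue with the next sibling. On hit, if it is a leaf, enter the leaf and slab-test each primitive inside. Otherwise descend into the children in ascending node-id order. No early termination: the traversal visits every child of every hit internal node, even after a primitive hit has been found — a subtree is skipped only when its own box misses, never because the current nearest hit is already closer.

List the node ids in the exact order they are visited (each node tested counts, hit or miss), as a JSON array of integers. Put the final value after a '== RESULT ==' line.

Walk:
N0 x:[33/2,69/2] y:[-1,40] z:[5/2,45/2] -> hit [33/2,45/2], descend [1, 4, 10, 11]
  N1 x:[33/2,27] y:[7,19] z:[9/2,31/2] -> miss, prune
  N4 x:[20,63/2] y:[26,40] z:[5/2,29/2] -> miss, prune
  N10 x:[26,69/2] y:[-1,17] z:[13/2,45/2] -> miss, prune
  N11 x:[17,61/2] y:[17,38] z:[33/2,21] -> hit [17,21], descend [2, 3, 8]
    N2 x:[17,24] y:[18,38] z:[33/2,39/2] -> hit [18,39/2] leaf, test {P1@t=18, P10(miss)}
    N3 x:[23,26] y:[19,21] z:[33/2,18] -> miss, prune
    N8 x:[25,61/2] y:[17,29] z:[17,21] -> miss, prune

Visited [0, 1, 4, 10, 11, 2, 3, 8]. Tests: 8 box, 1 leaf. Nearest: P1.

== RESULT ==
[0, 1, 4, 10, 11, 2, 3, 8]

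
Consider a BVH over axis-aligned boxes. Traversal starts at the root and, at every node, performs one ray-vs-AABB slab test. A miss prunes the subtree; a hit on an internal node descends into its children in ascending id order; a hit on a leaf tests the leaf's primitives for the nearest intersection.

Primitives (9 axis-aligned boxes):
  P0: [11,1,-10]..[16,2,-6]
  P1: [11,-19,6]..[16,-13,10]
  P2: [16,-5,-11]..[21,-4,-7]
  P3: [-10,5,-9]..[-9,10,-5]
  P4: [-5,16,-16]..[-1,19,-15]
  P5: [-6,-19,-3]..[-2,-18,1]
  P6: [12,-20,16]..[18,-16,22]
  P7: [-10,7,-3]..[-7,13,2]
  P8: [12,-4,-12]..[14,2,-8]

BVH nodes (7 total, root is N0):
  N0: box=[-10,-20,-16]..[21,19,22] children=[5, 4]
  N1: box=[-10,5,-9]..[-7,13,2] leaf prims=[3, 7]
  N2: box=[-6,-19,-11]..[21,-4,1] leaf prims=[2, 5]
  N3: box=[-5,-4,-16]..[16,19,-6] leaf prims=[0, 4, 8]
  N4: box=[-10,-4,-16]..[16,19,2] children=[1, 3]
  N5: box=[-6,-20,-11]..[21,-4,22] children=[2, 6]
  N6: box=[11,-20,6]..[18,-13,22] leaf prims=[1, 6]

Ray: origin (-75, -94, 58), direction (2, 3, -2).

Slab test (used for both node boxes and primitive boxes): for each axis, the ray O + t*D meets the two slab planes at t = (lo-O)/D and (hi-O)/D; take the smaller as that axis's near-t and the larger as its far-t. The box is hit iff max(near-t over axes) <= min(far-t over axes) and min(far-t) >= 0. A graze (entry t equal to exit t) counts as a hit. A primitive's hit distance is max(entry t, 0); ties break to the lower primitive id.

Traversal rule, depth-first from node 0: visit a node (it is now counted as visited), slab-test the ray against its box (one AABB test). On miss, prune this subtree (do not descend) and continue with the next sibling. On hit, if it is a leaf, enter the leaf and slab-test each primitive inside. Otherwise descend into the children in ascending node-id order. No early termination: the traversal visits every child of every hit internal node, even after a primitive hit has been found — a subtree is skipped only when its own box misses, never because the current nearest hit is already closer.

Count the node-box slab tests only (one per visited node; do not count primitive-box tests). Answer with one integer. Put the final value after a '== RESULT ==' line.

Trace the traversal:
N0 x:[65/2,48] y:[74/3,113/3] z:[18,37] -> hit [65/2,37], descend [4, 5]
  N4 x:[65/2,91/2] y:[30,113/3] z:[28,37] -> hit [65/2,37], descend [1, 3]
    N1 x:[65/2,34] y:[33,107/3] z:[28,67/2] -> hit [33,67/2] leaf, test {P3@t=33, P7(miss)}
    N3 x:[35,91/2] y:[30,113/3] z:[32,37] -> hit [35,37] leaf, test {P0(miss), P4@t=110/3, P8(miss)}
  N5 x:[69/2,48] y:[74/3,30] z:[18,69/2] -> miss, prune

Summary -> nodes [0, 4, 1, 3, 5]; box-tests=5; leaf-entries=2; first=P3

== RESULT ==
5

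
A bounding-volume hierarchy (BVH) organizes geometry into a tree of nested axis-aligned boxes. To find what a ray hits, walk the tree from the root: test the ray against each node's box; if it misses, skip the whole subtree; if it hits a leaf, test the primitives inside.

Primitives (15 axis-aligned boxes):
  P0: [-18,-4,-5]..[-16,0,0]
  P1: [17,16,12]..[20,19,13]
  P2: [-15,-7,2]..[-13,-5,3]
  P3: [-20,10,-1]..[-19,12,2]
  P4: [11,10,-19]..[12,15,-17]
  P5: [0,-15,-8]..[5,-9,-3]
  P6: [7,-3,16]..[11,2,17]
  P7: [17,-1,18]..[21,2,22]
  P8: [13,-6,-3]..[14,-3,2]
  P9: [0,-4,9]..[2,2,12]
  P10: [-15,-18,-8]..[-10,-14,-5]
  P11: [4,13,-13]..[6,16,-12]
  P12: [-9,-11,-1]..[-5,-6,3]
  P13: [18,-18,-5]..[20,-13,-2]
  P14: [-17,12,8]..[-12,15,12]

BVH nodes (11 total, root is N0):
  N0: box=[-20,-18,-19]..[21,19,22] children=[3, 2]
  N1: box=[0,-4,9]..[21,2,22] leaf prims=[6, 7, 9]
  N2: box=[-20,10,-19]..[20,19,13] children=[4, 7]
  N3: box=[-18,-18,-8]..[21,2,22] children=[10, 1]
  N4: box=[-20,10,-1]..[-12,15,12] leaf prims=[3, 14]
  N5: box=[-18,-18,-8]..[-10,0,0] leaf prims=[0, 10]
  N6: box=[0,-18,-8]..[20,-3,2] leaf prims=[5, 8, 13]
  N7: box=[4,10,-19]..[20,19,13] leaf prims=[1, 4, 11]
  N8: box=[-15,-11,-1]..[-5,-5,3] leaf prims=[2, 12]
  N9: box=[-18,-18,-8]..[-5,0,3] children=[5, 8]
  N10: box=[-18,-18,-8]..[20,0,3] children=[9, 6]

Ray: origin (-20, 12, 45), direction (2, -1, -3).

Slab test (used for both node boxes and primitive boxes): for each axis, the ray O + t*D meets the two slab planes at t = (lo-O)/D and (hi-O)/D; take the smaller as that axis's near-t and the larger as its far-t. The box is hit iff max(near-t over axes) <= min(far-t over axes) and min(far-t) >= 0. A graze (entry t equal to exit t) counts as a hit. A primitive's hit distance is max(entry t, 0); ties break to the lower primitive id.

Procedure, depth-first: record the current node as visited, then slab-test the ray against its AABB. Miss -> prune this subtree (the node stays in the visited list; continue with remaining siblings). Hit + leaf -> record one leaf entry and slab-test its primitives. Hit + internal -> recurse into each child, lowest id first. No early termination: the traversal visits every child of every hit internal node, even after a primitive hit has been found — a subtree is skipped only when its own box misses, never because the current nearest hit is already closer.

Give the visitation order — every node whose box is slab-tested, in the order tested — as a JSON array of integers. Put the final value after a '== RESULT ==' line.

Walk:
N0 x:[0,41/2] y:[-7,30] z:[23/3,64/3] -> hit [23/3,41/2], descend [2, 3]
  N2 x:[0,20] y:[-7,2] z:[32/3,64/3] -> miss, prune
  N3 x:[1,41/2] y:[10,30] z:[23/3,53/3] -> hit [10,53/3], descend [1, 10]
    N1 x:[10,41/2] y:[10,16] z:[23/3,12] -> hit [10,12] leaf, test {P6(miss), P7(miss), P9@t=11}
    N10 x:[1,20] y:[12,30] z:[14,53/3] -> hit [14,53/3], descend [6, 9]
      N6 x:[10,20] y:[15,30] z:[43/3,53/3] -> hit [15,53/3] leaf, test {P5(miss), P8(miss), P13(miss)}
      N9 x:[1,15/2] y:[12,30] z:[14,53/3] -> miss, prune

7 AABB tests over nodes [0, 2, 3, 1, 10, 6, 9]; 2 leaves entered; closest P9.

== RESULT ==
[0, 2, 3, 1, 10, 6, 9]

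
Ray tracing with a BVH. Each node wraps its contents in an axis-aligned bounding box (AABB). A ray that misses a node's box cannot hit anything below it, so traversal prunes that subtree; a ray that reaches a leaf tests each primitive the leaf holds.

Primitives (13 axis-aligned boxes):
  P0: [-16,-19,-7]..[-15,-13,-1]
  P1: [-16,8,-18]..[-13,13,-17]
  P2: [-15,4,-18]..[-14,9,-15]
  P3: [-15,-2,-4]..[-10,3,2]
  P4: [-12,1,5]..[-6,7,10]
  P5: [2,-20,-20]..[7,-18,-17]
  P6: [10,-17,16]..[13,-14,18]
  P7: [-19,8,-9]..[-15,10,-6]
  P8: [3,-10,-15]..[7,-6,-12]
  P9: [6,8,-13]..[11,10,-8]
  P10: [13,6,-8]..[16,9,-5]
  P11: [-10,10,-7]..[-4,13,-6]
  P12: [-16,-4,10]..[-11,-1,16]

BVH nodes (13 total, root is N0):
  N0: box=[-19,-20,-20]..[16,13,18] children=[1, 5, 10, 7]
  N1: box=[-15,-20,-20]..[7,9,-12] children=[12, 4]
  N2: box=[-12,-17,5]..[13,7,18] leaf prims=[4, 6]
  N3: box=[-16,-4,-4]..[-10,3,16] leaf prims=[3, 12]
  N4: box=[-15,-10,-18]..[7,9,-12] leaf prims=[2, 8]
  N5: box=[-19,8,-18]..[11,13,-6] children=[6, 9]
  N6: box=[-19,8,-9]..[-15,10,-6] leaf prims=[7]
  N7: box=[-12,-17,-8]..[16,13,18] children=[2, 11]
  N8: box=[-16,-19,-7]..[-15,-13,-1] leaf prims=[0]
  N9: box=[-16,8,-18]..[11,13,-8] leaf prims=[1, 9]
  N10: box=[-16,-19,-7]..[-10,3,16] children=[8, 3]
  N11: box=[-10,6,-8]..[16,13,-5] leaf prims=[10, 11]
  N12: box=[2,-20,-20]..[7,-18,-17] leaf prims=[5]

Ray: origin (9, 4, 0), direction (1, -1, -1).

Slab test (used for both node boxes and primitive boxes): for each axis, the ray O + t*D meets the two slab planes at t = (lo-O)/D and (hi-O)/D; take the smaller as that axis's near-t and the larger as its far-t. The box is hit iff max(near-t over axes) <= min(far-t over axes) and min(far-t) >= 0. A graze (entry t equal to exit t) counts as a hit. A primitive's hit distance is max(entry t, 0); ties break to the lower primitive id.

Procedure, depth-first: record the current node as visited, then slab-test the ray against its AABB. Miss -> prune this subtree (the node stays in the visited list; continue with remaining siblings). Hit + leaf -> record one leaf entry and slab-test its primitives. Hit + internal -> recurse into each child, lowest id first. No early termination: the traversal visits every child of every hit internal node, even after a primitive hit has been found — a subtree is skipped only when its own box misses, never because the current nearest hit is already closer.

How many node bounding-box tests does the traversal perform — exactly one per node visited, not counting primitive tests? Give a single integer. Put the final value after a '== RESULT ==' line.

Walk:
N0 x:[-28,7] y:[-9,24] z:[-18,20] -> hit [-9,7], descend [1, 5, 7, 10]
  N1 x:[-24,-2] y:[-5,24] z:[12,20] -> miss, prune
  N5 x:[-28,2] y:[-9,-4] z:[6,18] -> miss, prune
  N7 x:[-21,7] y:[-9,21] z:[-18,8] -> hit [-9,7], descend [2, 11]
    N2 x:[-21,4] y:[-3,21] z:[-18,-5] -> miss, prune
    N11 x:[-19,7] y:[-9,-2] z:[5,8] -> miss, prune
  N10 x:[-25,-19] y:[1,23] z:[-16,7] -> miss, prune

order=[0, 1, 5, 7, 2, 11, 10]  |boxes|=7  |leaves|=0  hit=miss

== RESULT ==
7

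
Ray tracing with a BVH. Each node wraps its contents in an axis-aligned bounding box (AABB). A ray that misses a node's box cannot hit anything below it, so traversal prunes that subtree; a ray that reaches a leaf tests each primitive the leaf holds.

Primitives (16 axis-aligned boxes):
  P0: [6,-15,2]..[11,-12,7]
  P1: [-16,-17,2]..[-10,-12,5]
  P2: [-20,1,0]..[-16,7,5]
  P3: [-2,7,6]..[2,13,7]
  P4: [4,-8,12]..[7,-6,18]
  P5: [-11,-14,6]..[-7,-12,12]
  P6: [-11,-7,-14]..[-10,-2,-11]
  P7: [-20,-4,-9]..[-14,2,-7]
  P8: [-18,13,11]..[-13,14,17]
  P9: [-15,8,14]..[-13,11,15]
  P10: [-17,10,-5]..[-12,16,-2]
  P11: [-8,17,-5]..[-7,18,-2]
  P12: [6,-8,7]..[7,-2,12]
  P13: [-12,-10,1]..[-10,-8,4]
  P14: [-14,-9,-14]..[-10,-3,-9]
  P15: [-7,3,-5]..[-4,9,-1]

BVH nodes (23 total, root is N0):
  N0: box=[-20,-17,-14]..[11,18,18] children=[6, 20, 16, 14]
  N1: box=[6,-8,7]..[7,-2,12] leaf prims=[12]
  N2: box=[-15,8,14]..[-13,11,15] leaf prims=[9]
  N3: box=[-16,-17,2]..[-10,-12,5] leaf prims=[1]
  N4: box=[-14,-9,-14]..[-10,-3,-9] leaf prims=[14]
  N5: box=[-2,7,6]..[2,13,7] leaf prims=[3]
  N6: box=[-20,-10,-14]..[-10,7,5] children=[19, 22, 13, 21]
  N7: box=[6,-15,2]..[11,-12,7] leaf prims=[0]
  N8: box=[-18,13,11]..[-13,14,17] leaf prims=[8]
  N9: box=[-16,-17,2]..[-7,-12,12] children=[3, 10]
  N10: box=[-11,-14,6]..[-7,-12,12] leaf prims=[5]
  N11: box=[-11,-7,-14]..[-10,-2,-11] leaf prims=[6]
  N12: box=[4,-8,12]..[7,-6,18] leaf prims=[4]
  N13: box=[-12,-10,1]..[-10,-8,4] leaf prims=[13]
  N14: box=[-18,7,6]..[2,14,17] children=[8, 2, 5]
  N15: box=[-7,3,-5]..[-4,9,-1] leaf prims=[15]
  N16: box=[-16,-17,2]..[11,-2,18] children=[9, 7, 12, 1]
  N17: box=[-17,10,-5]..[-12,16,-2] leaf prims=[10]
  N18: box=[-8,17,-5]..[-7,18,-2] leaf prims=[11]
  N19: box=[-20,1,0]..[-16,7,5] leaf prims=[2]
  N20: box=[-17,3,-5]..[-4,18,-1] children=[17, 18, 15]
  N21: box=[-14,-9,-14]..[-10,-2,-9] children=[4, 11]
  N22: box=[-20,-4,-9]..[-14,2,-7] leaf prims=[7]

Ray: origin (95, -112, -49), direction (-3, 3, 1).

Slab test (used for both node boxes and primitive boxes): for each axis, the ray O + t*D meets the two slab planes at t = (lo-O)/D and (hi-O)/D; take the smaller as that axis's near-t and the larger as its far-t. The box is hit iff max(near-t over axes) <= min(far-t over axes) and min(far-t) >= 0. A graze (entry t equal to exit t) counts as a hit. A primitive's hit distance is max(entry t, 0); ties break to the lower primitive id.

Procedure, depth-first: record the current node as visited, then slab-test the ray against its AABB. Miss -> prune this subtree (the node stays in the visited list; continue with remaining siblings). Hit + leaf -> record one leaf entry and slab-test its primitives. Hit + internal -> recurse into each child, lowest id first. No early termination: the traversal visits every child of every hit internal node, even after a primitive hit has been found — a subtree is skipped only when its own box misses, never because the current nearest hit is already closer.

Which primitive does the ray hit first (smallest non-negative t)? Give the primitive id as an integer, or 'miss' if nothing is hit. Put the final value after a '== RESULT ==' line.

Trace the traversal:
N0 x:[28,115/3] y:[95/3,130/3] z:[35,67] -> hit [35,115/3], descend [6, 14, 16, 20]
  N6 x:[35,115/3] y:[34,119/3] z:[35,54] -> hit [35,115/3], descend [13, 19, 21, 22]
    N13 x:[35,107/3] y:[34,104/3] z:[50,53] -> miss, prune
    N19 x:[37,115/3] y:[113/3,119/3] z:[49,54] -> miss, prune
    N21 x:[35,109/3] y:[103/3,110/3] z:[35,40] -> hit [35,109/3], descend [4, 11]
      N4 x:[35,109/3] y:[103/3,109/3] z:[35,40] -> hit [35,109/3] leaf, test {P14@t=35}
      N11 x:[35,106/3] y:[35,110/3] z:[35,38] -> hit [35,106/3] leaf, test {P6@t=35}
    N22 x:[109/3,115/3] y:[36,38] z:[40,42] -> miss, prune
  N14 x:[31,113/3] y:[119/3,42] z:[55,66] -> miss, prune
  N16 x:[28,37] y:[95/3,110/3] z:[51,67] -> miss, prune
  N20 x:[33,112/3] y:[115/3,130/3] z:[44,48] -> miss, prune

order=[0, 6, 13, 19, 21, 4, 11, 22, 14, 16, 20]  |boxes|=11  |leaves|=2  hit=P6

== RESULT ==
6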